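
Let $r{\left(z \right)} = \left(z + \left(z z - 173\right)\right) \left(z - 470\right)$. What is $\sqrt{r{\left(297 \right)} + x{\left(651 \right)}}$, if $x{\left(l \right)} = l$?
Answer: $i \sqrt{15280958} \approx 3909.1 i$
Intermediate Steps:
$r{\left(z \right)} = \left(-470 + z\right) \left(-173 + z + z^{2}\right)$ ($r{\left(z \right)} = \left(z + \left(z^{2} - 173\right)\right) \left(-470 + z\right) = \left(z + \left(-173 + z^{2}\right)\right) \left(-470 + z\right) = \left(-173 + z + z^{2}\right) \left(-470 + z\right) = \left(-470 + z\right) \left(-173 + z + z^{2}\right)$)
$\sqrt{r{\left(297 \right)} + x{\left(651 \right)}} = \sqrt{\left(81310 + 297^{3} - 190971 - 469 \cdot 297^{2}\right) + 651} = \sqrt{\left(81310 + 26198073 - 190971 - 41370021\right) + 651} = \sqrt{-15281609 + 651} = \sqrt{-15280958} = i \sqrt{15280958}$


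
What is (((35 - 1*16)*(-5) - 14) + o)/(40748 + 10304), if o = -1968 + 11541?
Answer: 2366/12763 ≈ 0.18538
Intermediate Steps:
o = 9573
(((35 - 1*16)*(-5) - 14) + o)/(40748 + 10304) = (((35 - 1*16)*(-5) - 14) + 9573)/(40748 + 10304) = (((35 - 16)*(-5) - 14) + 9573)/51052 = ((19*(-5) - 14) + 9573)*(1/51052) = ((-95 - 14) + 9573)*(1/51052) = (-109 + 9573)*(1/51052) = 9464*(1/51052) = 2366/12763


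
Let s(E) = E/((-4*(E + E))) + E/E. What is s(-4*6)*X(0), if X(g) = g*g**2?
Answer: 0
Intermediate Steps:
X(g) = g**3
s(E) = 7/8 (s(E) = E/((-8*E)) + 1 = E*(-1/(8*E)) + 1 = -1/8 + 1 = 7/8)
s(-4*6)*X(0) = (7/8)*0**3 = (7/8)*0 = 0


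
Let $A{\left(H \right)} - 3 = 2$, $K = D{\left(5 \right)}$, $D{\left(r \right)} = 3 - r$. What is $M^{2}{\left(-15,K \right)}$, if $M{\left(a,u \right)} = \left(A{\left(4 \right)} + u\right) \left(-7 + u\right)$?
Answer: $729$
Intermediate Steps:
$K = -2$ ($K = 3 - 5 = -2$)
$A{\left(H \right)} = 5$ ($A{\left(H \right)} = 3 + 2 = 5$)
$M{\left(a,u \right)} = \left(-7 + u\right) \left(5 + u\right)$ ($M{\left(a,u \right)} = \left(5 + u\right) \left(-7 + u\right) = \left(-7 + u\right) \left(5 + u\right)$)
$M^{2}{\left(-15,K \right)} = \left(-35 + \left(-2\right)^{2} - -4\right)^{2} = \left(-35 + 4 + 4\right)^{2} = \left(-27\right)^{2} = 729$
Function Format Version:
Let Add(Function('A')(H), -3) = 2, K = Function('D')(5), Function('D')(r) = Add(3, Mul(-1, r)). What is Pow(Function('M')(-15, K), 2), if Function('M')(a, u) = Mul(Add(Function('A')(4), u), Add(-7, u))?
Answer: 729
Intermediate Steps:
K = -2 (K = Add(3, Mul(-1, 5)) = Add(3, -5) = -2)
Function('A')(H) = 5 (Function('A')(H) = Add(3, 2) = 5)
Function('M')(a, u) = Mul(Add(-7, u), Add(5, u)) (Function('M')(a, u) = Mul(Add(5, u), Add(-7, u)) = Mul(Add(-7, u), Add(5, u)))
Pow(Function('M')(-15, K), 2) = Pow(Add(-35, Pow(-2, 2), Mul(-2, -2)), 2) = Pow(Add(-35, 4, 4), 2) = Pow(-27, 2) = 729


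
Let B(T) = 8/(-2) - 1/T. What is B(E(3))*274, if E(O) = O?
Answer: -3562/3 ≈ -1187.3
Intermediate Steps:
B(T) = -4 - 1/T (B(T) = 8*(-1/2) - 1/T = -4 - 1/T)
B(E(3))*274 = (-4 - 1/3)*274 = -13/3*274 = -3562/3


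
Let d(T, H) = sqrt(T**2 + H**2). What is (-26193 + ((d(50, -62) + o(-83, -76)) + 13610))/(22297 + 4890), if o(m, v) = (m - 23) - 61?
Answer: -12750/27187 + 2*sqrt(1586)/27187 ≈ -0.46604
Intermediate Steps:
o(m, v) = -84 + m (o(m, v) = (-23 + m) - 61 = -84 + m)
d(T, H) = sqrt(H**2 + T**2)
(-26193 + ((d(50, -62) + o(-83, -76)) + 13610))/(22297 + 4890) = (-26193 + ((sqrt((-62)**2 + 50**2) + (-84 - 83)) + 13610))/(22297 + 4890) = (-26193 + ((sqrt(3844 + 2500) - 167) + 13610))/27187 = (-26193 + ((sqrt(6344) - 167) + 13610))*(1/27187) = (-26193 + ((2*sqrt(1586) - 167) + 13610))*(1/27187) = (-26193 + ((-167 + 2*sqrt(1586)) + 13610))*(1/27187) = (-26193 + (13443 + 2*sqrt(1586)))*(1/27187) = (-12750 + 2*sqrt(1586))*(1/27187) = -12750/27187 + 2*sqrt(1586)/27187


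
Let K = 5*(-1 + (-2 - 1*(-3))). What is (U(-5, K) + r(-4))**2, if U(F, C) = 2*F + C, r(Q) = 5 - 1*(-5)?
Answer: 0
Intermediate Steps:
r(Q) = 10 (r(Q) = 5 + 5 = 10)
K = 0 (K = 5*(-1 + (-2 + 3)) = 5*(-1 + 1) = 5*0 = 0)
U(F, C) = C + 2*F
(U(-5, K) + r(-4))**2 = ((0 + 2*(-5)) + 10)**2 = ((0 - 10) + 10)**2 = (-10 + 10)**2 = 0**2 = 0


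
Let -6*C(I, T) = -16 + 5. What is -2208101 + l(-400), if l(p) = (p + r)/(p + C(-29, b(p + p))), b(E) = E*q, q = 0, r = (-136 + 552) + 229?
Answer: -5275154759/2389 ≈ -2.2081e+6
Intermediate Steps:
r = 645 (r = 416 + 229 = 645)
b(E) = 0 (b(E) = E*0 = 0)
C(I, T) = 11/6 (C(I, T) = -(-16 + 5)/6 = -1/6*(-11) = 11/6)
l(p) = (645 + p)/(11/6 + p) (l(p) = (p + 645)/(p + 11/6) = (645 + p)/(11/6 + p))
-2208101 + l(-400) = -2208101 + 6*(645 - 400)/(11 + 6*(-400)) = -2208101 + 6*245/(11 - 2400) = -2208101 + 6*245/(-2389) = -2208101 + 6*(-1/2389)*245 = -2208101 - 1470/2389 = -5275154759/2389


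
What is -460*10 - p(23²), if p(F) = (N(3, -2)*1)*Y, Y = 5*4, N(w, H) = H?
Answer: -4560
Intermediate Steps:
Y = 20
p(F) = -40 (p(F) = -2*1*20 = -2*20 = -40)
-460*10 - p(23²) = -460*10 - 1*(-40) = -4600 + 40 = -4560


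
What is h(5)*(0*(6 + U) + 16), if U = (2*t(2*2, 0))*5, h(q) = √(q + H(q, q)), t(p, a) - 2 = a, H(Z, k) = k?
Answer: 16*√10 ≈ 50.596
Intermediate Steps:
t(p, a) = 2 + a
h(q) = √2*√q (h(q) = √(q + q) = √(2*q) = √2*√q)
U = 20 (U = (2*(2 + 0))*5 = (2*2)*5 = 4*5 = 20)
h(5)*(0*(6 + U) + 16) = (√2*√5)*(0*(6 + 20) + 16) = √10*(0*26 + 16) = √10*(0 + 16) = √10*16 = 16*√10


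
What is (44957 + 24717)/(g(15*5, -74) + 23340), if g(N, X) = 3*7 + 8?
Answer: 69674/23369 ≈ 2.9815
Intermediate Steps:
g(N, X) = 29 (g(N, X) = 21 + 8 = 29)
(44957 + 24717)/(g(15*5, -74) + 23340) = (44957 + 24717)/(29 + 23340) = 69674/23369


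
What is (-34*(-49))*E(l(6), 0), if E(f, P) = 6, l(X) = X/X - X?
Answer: 9996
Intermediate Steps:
l(X) = 1 - X
(-34*(-49))*E(l(6), 0) = -34*(-49)*6 = 1666*6 = 9996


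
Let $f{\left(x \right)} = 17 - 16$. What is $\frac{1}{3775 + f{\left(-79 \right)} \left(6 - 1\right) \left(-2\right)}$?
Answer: $\frac{1}{3765} \approx 0.0002656$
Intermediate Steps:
$f{\left(x \right)} = 1$
$\frac{1}{3775 + f{\left(-79 \right)} \left(6 - 1\right) \left(-2\right)} = \frac{1}{3775 + 1 \left(6 - 1\right) \left(-2\right)} = \frac{1}{3775 + 1 \cdot 5 \left(-2\right)} = \frac{1}{3775 + 1 \left(-10\right)} = \frac{1}{3775 - 10} = \frac{1}{3765}$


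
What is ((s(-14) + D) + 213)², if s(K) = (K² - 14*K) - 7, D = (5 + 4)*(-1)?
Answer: 346921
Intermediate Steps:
D = -9 (D = 9*(-1) = -9)
s(K) = -7 + K² - 14*K
((s(-14) + D) + 213)² = (((-7 + (-14)² - 14*(-14)) - 9) + 213)² = (((-7 + 196 + 196) - 9) + 213)² = ((385 - 9) + 213)² = (376 + 213)² = 589² = 346921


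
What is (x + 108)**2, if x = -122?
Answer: 196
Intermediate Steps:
(x + 108)**2 = (-122 + 108)**2 = (-14)**2 = 196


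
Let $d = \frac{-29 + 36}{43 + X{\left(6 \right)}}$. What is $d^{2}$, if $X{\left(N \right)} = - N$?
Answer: $\frac{49}{1369} \approx 0.035793$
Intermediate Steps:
$d = \frac{7}{37}$ ($d = \frac{-29 + 36}{43 - 6} = \frac{7}{43 - 6} = \frac{7}{37} \approx 0.18919$)
$d^{2} = \left(\frac{7}{37}\right)^{2} = \frac{49}{1369}$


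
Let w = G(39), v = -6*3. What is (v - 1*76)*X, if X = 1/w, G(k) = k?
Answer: -94/39 ≈ -2.4103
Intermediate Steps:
v = -18
w = 39
X = 1/39 ≈ 0.025641
(v - 1*76)*X = (-18 - 1*76)*(1/39) = (-18 - 76)*(1/39) = -94*1/39 = -94/39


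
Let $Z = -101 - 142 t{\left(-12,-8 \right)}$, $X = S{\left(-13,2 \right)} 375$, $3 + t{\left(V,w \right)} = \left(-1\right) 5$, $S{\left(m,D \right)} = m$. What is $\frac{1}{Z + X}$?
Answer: $- \frac{1}{3840} \approx -0.00026042$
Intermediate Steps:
$t{\left(V,w \right)} = -8$ ($t{\left(V,w \right)} = -3 - 5 = -8$)
$X = -4875$ ($X = \left(-13\right) 375 = -4875$)
$Z = 1035$ ($Z = -101 - -1136 = -101 + 1136 = 1035$)
$\frac{1}{Z + X} = \frac{1}{1035 - 4875} = \frac{1}{-3840} = - \frac{1}{3840}$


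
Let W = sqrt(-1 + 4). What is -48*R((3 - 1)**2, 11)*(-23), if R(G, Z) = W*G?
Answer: 4416*sqrt(3) ≈ 7648.7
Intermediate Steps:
W = sqrt(3) ≈ 1.7320
R(G, Z) = G*sqrt(3) (R(G, Z) = sqrt(3)*G = G*sqrt(3))
-48*R((3 - 1)**2, 11)*(-23) = -48*(3 - 1)**2*sqrt(3)*(-23) = -48*2**2*sqrt(3)*(-23) = -192*sqrt(3)*(-23) = 4416*sqrt(3)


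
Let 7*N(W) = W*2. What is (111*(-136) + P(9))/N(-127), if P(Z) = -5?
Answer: 105707/254 ≈ 416.17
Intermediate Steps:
N(W) = 2*W/7 (N(W) = (W*2)/7 = (2*W)/7 = 2*W/7)
(111*(-136) + P(9))/N(-127) = (111*(-136) - 5)/(((2/7)*(-127))) = (-15096 - 5)/(-254/7) = -15101*(-7/254) = 105707/254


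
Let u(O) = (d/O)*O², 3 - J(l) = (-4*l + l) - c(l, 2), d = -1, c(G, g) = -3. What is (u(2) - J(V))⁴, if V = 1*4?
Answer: 38416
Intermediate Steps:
V = 4
J(l) = 3*l (J(l) = 3 - ((-4*l + l) - 1*(-3)) = 3 - (-3*l + 3) = 3 - (3 - 3*l) = 3 + (-3 + 3*l) = 3*l)
u(O) = -O (u(O) = (-1/O)*O² = -O)
(u(2) - J(V))⁴ = (-1*2 - 3*4)⁴ = (-2 - 1*12)⁴ = (-2 - 12)⁴ = (-14)⁴ = 38416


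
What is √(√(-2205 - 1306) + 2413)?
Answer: √(2413 + I*√3511) ≈ 49.126 + 0.6031*I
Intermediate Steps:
√(√(-2205 - 1306) + 2413) = √(√(-3511) + 2413) = √(I*√3511 + 2413) = √(2413 + I*√3511)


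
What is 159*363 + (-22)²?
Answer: 58201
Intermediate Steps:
159*363 + (-22)² = 57717 + 484 = 58201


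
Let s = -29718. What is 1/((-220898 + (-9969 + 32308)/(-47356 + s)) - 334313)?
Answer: -866/480812977 ≈ -1.8011e-6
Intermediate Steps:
1/((-220898 + (-9969 + 32308)/(-47356 + s)) - 334313) = 1/((-220898 + (-9969 + 32308)/(-47356 - 29718)) - 334313) = 1/((-220898 + 22339/(-77074)) - 334313) = 1/((-220898 + 22339*(-1/77074)) - 334313) = 1/((-220898 - 251/866) - 334313) = 1/(-191297919/866 - 334313) = 1/(-480812977/866) = -866/480812977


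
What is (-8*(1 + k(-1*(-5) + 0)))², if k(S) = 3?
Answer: 1024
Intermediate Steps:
(-8*(1 + k(-1*(-5) + 0)))² = (-8*(1 + 3))² = (-8*4)² = (-32)² = 1024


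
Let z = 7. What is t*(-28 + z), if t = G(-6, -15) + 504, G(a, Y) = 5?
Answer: -10689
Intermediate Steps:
t = 509 (t = 5 + 504 = 509)
t*(-28 + z) = 509*(-28 + 7) = 509*(-21) = -10689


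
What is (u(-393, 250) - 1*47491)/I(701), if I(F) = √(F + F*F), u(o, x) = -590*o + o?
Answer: 91993*√54678/82017 ≈ 262.28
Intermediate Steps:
u(o, x) = -589*o
I(F) = √(F + F²)
(u(-393, 250) - 1*47491)/I(701) = (-589*(-393) - 1*47491)/(√(701*(1 + 701))) = (231477 - 47491)/(√(701*702)) = 183986/(√492102) = 183986/((3*√54678)) = 183986*(√54678/164034) = 91993*√54678/82017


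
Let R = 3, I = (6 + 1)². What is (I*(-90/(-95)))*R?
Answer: 2646/19 ≈ 139.26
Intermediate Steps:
I = 49 (I = 7² = 49)
(I*(-90/(-95)))*R = (49*(-90/(-95)))*3 = (49*(-90*(-1/95)))*3 = (49*(18/19))*3 = (882/19)*3 = 2646/19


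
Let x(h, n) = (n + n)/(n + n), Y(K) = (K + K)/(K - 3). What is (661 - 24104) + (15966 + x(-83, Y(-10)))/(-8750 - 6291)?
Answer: -352622130/15041 ≈ -23444.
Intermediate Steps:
Y(K) = 2*K/(-3 + K) (Y(K) = (2*K)/(-3 + K) = 2*K/(-3 + K))
x(h, n) = 1 (x(h, n) = (2*n)/((2*n)) = (2*n)*(1/(2*n)) = 1)
(661 - 24104) + (15966 + x(-83, Y(-10)))/(-8750 - 6291) = (661 - 24104) + (15966 + 1)/(-8750 - 6291) = -23443 + 15967/(-15041) = -23443 + 15967*(-1/15041) = -23443 - 15967/15041 = -352622130/15041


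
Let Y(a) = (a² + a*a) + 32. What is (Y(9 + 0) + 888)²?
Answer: 1170724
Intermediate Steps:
Y(a) = 32 + 2*a² (Y(a) = (a² + a²) + 32 = 2*a² + 32 = 32 + 2*a²)
(Y(9 + 0) + 888)² = ((32 + 2*(9 + 0)²) + 888)² = ((32 + 2*9²) + 888)² = ((32 + 2*81) + 888)² = ((32 + 162) + 888)² = (194 + 888)² = 1082² = 1170724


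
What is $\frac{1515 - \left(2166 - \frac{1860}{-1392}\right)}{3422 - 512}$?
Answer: $- \frac{75671}{337560} \approx -0.22417$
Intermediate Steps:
$\frac{1515 - \left(2166 - \frac{1860}{-1392}\right)}{3422 - 512} = \frac{1515 + \left(1860 \left(- \frac{1}{1392}\right) - 2166\right)}{2910} = \left(1515 - \frac{251411}{116}\right) \frac{1}{2910} = \left(- \frac{75671}{116}\right) \frac{1}{2910} = - \frac{75671}{337560}$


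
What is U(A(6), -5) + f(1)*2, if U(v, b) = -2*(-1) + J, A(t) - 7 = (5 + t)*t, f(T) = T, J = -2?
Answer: 2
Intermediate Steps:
A(t) = 7 + t*(5 + t) (A(t) = 7 + (5 + t)*t = 7 + t*(5 + t))
U(v, b) = 0 (U(v, b) = -2*(-1) - 2 = 2 - 2 = 0)
U(A(6), -5) + f(1)*2 = 0 + 1*2 = 0 + 2 = 2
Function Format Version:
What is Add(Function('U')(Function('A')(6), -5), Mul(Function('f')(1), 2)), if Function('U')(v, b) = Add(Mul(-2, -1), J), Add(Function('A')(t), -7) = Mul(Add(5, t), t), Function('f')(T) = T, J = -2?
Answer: 2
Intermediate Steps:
Function('A')(t) = Add(7, Mul(t, Add(5, t))) (Function('A')(t) = Add(7, Mul(Add(5, t), t)) = Add(7, Mul(t, Add(5, t))))
Function('U')(v, b) = 0 (Function('U')(v, b) = Add(Mul(-2, -1), -2) = Add(2, -2) = 0)
Add(Function('U')(Function('A')(6), -5), Mul(Function('f')(1), 2)) = Add(0, Mul(1, 2)) = Add(0, 2) = 2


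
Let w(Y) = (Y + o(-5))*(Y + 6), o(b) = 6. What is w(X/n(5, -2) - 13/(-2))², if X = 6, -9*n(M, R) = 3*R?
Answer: 3418801/16 ≈ 2.1368e+5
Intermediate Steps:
n(M, R) = -R/3
w(Y) = (6 + Y)² (w(Y) = (Y + 6)*(Y + 6) = (6 + Y)*(6 + Y) = (6 + Y)²)
w(X/n(5, -2) - 13/(-2))² = (36 + (6/((-⅓*(-2))) - 13/(-2))² + 12*(6/((-⅓*(-2))) - 13/(-2)))² = (36 + (6/(⅔) - 13*(-½))² + 12*(6/(⅔) - 13*(-½)))² = (36 + (6*(3/2) + 13/2)² + 12*(6*(3/2) + 13/2))² = (36 + (9 + 13/2)² + 12*(9 + 13/2))² = (36 + (31/2)² + 12*(31/2))² = (36 + 961/4 + 186)² = (1849/4)² = 3418801/16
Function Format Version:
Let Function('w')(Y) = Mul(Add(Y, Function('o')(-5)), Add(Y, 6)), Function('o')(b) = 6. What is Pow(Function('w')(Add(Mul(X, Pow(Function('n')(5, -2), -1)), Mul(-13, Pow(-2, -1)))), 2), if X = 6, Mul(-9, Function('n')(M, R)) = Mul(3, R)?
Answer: Rational(3418801, 16) ≈ 2.1368e+5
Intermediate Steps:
Function('n')(M, R) = Mul(Rational(-1, 3), R) (Function('n')(M, R) = Mul(Rational(-1, 9), Mul(3, R)) = Mul(Rational(-1, 3), R))
Function('w')(Y) = Pow(Add(6, Y), 2) (Function('w')(Y) = Mul(Add(Y, 6), Add(Y, 6)) = Mul(Add(6, Y), Add(6, Y)) = Pow(Add(6, Y), 2))
Pow(Function('w')(Add(Mul(X, Pow(Function('n')(5, -2), -1)), Mul(-13, Pow(-2, -1)))), 2) = Pow(Add(36, Pow(Add(Mul(6, Pow(Mul(Rational(-1, 3), -2), -1)), Mul(-13, Pow(-2, -1))), 2), Mul(12, Add(Mul(6, Pow(Mul(Rational(-1, 3), -2), -1)), Mul(-13, Pow(-2, -1))))), 2) = Pow(Add(36, Pow(Add(Mul(6, Pow(Rational(2, 3), -1)), Mul(-13, Rational(-1, 2))), 2), Mul(12, Add(Mul(6, Pow(Rational(2, 3), -1)), Mul(-13, Rational(-1, 2))))), 2) = Pow(Add(36, Pow(Add(Mul(6, Rational(3, 2)), Rational(13, 2)), 2), Mul(12, Add(Mul(6, Rational(3, 2)), Rational(13, 2)))), 2) = Pow(Add(36, Pow(Add(9, Rational(13, 2)), 2), Mul(12, Add(9, Rational(13, 2)))), 2) = Pow(Add(36, Pow(Rational(31, 2), 2), Mul(12, Rational(31, 2))), 2) = Pow(Add(36, Rational(961, 4), 186), 2) = Pow(Rational(1849, 4), 2) = Rational(3418801, 16)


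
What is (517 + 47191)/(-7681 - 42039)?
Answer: -11927/12430 ≈ -0.95953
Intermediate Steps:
(517 + 47191)/(-7681 - 42039) = 47708/(-49720) = 47708*(-1/49720) = -11927/12430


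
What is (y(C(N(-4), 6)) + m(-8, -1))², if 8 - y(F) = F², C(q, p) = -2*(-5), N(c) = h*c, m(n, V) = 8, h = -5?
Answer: 7056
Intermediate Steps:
N(c) = -5*c
C(q, p) = 10
y(F) = 8 - F²
(y(C(N(-4), 6)) + m(-8, -1))² = ((8 - 1*10²) + 8)² = ((8 - 1*100) + 8)² = ((8 - 100) + 8)² = (-92 + 8)² = (-84)² = 7056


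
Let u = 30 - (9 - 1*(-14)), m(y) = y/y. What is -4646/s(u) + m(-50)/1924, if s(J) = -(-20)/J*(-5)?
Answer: 15643107/48100 ≈ 325.22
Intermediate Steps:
m(y) = 1
u = 7 (u = 30 - (9 + 14) = 30 - 1*23 = 30 - 23 = 7)
s(J) = -100/J (s(J) = (20/J)*(-5) = -100/J)
-4646/s(u) + m(-50)/1924 = -4646/((-100/7)) + 1/1924 = -4646/((-100*⅐)) + 1*(1/1924) = -4646/(-100/7) + 1/1924 = -4646*(-7/100) + 1/1924 = 16261/50 + 1/1924 = 15643107/48100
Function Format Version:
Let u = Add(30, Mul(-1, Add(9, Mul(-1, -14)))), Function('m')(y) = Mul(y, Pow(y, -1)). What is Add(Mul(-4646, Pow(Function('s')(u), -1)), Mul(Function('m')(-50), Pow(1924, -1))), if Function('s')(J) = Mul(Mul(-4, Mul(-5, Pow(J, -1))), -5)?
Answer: Rational(15643107, 48100) ≈ 325.22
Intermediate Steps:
Function('m')(y) = 1
u = 7 (u = Add(30, Mul(-1, Add(9, 14))) = Add(30, Mul(-1, 23)) = Add(30, -23) = 7)
Function('s')(J) = Mul(-100, Pow(J, -1)) (Function('s')(J) = Mul(Mul(20, Pow(J, -1)), -5) = Mul(-100, Pow(J, -1)))
Add(Mul(-4646, Pow(Function('s')(u), -1)), Mul(Function('m')(-50), Pow(1924, -1))) = Add(Mul(-4646, Pow(Mul(-100, Pow(7, -1)), -1)), Mul(1, Pow(1924, -1))) = Add(Mul(-4646, Pow(Mul(-100, Rational(1, 7)), -1)), Mul(1, Rational(1, 1924))) = Add(Mul(-4646, Pow(Rational(-100, 7), -1)), Rational(1, 1924)) = Add(Mul(-4646, Rational(-7, 100)), Rational(1, 1924)) = Add(Rational(16261, 50), Rational(1, 1924)) = Rational(15643107, 48100)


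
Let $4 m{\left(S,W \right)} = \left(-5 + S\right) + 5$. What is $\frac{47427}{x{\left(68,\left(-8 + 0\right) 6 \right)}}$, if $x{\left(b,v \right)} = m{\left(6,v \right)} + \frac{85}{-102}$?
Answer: $\frac{142281}{2} \approx 71141.0$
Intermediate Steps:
$m{\left(S,W \right)} = \frac{S}{4}$ ($m{\left(S,W \right)} = \frac{\left(-5 + S\right) + 5}{4} = \frac{S}{4}$)
$x{\left(b,v \right)} = \frac{2}{3}$ ($x{\left(b,v \right)} = \frac{1}{4} \cdot 6 + \frac{85}{-102} = \frac{3}{2} + 85 \left(- \frac{1}{102}\right) = \frac{3}{2} - \frac{5}{6} = \frac{2}{3}$)
$\frac{47427}{x{\left(68,\left(-8 + 0\right) 6 \right)}} = \frac{47427}{\frac{2}{3}} = 47427 \cdot \frac{3}{2} = \frac{142281}{2}$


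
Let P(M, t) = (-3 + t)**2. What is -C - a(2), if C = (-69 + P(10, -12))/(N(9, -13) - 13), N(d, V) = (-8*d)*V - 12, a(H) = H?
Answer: -1978/911 ≈ -2.1712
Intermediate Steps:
N(d, V) = -12 - 8*V*d (N(d, V) = -8*V*d - 12 = -12 - 8*V*d)
C = 156/911 (C = (-69 + (-3 - 12)**2)/((-12 - 8*(-13)*9) - 13) = (-69 + (-15)**2)/((-12 + 936) - 13) = (-69 + 225)/(924 - 13) = 156/911 ≈ 0.17124)
-C - a(2) = -1*156/911 - 1*2 = -156/911 - 2 = -1978/911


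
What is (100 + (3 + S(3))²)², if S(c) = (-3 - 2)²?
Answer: 781456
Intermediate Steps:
S(c) = 25 (S(c) = (-5)² = 25)
(100 + (3 + S(3))²)² = (100 + (3 + 25)²)² = (100 + 28²)² = (100 + 784)² = 884² = 781456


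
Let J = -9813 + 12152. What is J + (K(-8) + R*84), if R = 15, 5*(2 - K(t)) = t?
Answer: 18013/5 ≈ 3602.6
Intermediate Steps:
K(t) = 2 - t/5
J = 2339
J + (K(-8) + R*84) = 2339 + ((2 - ⅕*(-8)) + 15*84) = 2339 + ((2 + 8/5) + 1260) = 2339 + (18/5 + 1260) = 2339 + 6318/5 = 18013/5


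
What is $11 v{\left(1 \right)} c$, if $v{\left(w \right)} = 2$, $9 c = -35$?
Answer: $- \frac{770}{9} \approx -85.556$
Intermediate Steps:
$c = - \frac{35}{9}$ ($c = \frac{1}{9} \left(-35\right) = - \frac{35}{9} \approx -3.8889$)
$11 v{\left(1 \right)} c = 11 \cdot 2 \left(- \frac{35}{9}\right) = 22 \left(- \frac{35}{9}\right) = - \frac{770}{9}$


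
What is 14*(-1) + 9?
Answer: -5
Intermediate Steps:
14*(-1) + 9 = -14 + 9 = -5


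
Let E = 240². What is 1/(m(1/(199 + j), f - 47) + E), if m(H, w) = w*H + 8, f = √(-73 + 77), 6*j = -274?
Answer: 92/5299909 ≈ 1.7359e-5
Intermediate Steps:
j = -137/3 (j = (⅙)*(-274) = -137/3 ≈ -45.667)
f = 2 (f = √4 = 2)
E = 57600
m(H, w) = 8 + H*w (m(H, w) = H*w + 8 = 8 + H*w)
1/(m(1/(199 + j), f - 47) + E) = 1/((8 + (2 - 47)/(199 - 137/3)) + 57600) = 1/((8 - 45/(460/3)) + 57600) = 1/((8 + (3/460)*(-45)) + 57600) = 1/((8 - 27/92) + 57600) = 1/(709/92 + 57600) = 1/(5299909/92) = 92/5299909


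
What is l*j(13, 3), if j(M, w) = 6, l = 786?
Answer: 4716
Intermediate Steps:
l*j(13, 3) = 786*6 = 4716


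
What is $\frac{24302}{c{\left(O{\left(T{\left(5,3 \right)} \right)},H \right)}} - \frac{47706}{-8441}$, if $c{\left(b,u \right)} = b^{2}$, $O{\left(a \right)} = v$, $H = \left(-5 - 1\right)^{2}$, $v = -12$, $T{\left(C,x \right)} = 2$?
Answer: $\frac{106001423}{607752} \approx 174.42$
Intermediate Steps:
$H = 36$ ($H = \left(-6\right)^{2} = 36$)
$O{\left(a \right)} = -12$
$\frac{24302}{c{\left(O{\left(T{\left(5,3 \right)} \right)},H \right)}} - \frac{47706}{-8441} = \frac{24302}{\left(-12\right)^{2}} - \frac{47706}{-8441} = \frac{24302}{144} - - \frac{47706}{8441} = 24302 \cdot \frac{1}{144} + \frac{47706}{8441} = \frac{12151}{72} + \frac{47706}{8441} = \frac{106001423}{607752}$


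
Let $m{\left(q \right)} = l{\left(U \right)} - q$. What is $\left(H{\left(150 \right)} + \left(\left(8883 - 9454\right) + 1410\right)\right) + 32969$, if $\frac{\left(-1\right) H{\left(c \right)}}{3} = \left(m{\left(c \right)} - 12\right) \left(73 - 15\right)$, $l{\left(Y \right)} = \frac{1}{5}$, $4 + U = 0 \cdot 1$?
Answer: $\frac{309806}{5} \approx 61961.0$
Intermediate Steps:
$U = -4$ ($U = -4 + 0 \cdot 1 = -4 + 0 = -4$)
$l{\left(Y \right)} = \frac{1}{5}$
$m{\left(q \right)} = \frac{1}{5} - q$
$H{\left(c \right)} = \frac{10266}{5} + 174 c$ ($H{\left(c \right)} = - 3 \left(\left(\frac{1}{5} - c\right) - 12\right) \left(73 - 15\right) = - 3 \left(- \frac{59}{5} - c\right) 58 = - 3 \left(- \frac{3422}{5} - 58 c\right) = \frac{10266}{5} + 174 c$)
$\left(H{\left(150 \right)} + \left(\left(8883 - 9454\right) + 1410\right)\right) + 32969 = \left(\left(\frac{10266}{5} + 174 \cdot 150\right) + \left(\left(8883 - 9454\right) + 1410\right)\right) + 32969 = \left(\left(\frac{10266}{5} + 26100\right) + \left(-571 + 1410\right)\right) + 32969 = \left(\frac{140766}{5} + 839\right) + 32969 = \frac{144961}{5} + 32969 = \frac{309806}{5}$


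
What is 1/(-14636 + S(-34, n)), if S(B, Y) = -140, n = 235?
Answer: -1/14776 ≈ -6.7677e-5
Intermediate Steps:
1/(-14636 + S(-34, n)) = 1/(-14636 - 140) = 1/(-14776) = -1/14776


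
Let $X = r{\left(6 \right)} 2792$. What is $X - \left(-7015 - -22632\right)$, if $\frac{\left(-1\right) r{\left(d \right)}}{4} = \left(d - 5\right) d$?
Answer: $-82625$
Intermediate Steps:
$r{\left(d \right)} = - 4 d \left(-5 + d\right)$ ($r{\left(d \right)} = - 4 \left(d - 5\right) d = - 4 \left(-5 + d\right) d = - 4 d \left(-5 + d\right)$)
$X = -67008$ ($X = 4 \cdot 6 \left(5 - 6\right) 2792 = 4 \cdot 6 \left(-1\right) 2792 = \left(-24\right) 2792 = -67008$)
$X - \left(-7015 - -22632\right) = -67008 - \left(-7015 - -22632\right) = -67008 - \left(-7015 + 22632\right) = -67008 - 15617 = -82625$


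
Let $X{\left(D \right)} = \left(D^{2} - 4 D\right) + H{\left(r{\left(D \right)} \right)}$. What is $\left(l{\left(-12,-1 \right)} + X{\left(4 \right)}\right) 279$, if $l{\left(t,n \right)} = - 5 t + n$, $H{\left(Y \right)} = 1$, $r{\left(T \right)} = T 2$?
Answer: $16740$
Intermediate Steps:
$r{\left(T \right)} = 2 T$
$l{\left(t,n \right)} = n - 5 t$
$X{\left(D \right)} = 1 + D^{2} - 4 D$ ($X{\left(D \right)} = \left(D^{2} - 4 D\right) + 1 = 1 + D^{2} - 4 D$)
$\left(l{\left(-12,-1 \right)} + X{\left(4 \right)}\right) 279 = \left(\left(-1 - -60\right) + \left(1 + 4^{2} - 16\right)\right) 279 = \left(\left(-1 + 60\right) + \left(1 + 16 - 16\right)\right) 279 = \left(59 + 1\right) 279 = 60 \cdot 279 = 16740$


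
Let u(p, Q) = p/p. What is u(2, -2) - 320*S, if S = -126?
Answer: 40321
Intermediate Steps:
u(p, Q) = 1
u(2, -2) - 320*S = 1 - 320*(-126) = 1 + 40320 = 40321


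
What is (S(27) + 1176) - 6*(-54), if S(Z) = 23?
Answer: 1523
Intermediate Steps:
(S(27) + 1176) - 6*(-54) = (23 + 1176) - 6*(-54) = 1199 + 324 = 1523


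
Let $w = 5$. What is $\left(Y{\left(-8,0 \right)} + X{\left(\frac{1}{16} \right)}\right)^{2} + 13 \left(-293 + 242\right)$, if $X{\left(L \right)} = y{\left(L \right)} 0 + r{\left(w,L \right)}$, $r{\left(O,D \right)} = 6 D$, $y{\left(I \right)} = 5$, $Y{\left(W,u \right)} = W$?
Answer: $- \frac{38711}{64} \approx -604.86$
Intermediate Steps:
$X{\left(L \right)} = 6 L$ ($X{\left(L \right)} = 5 \cdot 0 + 6 L = 0 + 6 L = 6 L$)
$\left(Y{\left(-8,0 \right)} + X{\left(\frac{1}{16} \right)}\right)^{2} + 13 \left(-293 + 242\right) = \left(-8 + \frac{6}{16}\right)^{2} + 13 \left(-293 + 242\right) = \left(-8 + 6 \cdot \frac{1}{16}\right)^{2} + 13 \left(-51\right) = \left(-8 + \frac{3}{8}\right)^{2} - 663 = \left(- \frac{61}{8}\right)^{2} - 663 = \frac{3721}{64} - 663 = - \frac{38711}{64}$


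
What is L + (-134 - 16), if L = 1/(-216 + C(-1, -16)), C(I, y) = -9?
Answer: -33751/225 ≈ -150.00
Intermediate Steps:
L = -1/225 (L = 1/(-216 - 9) = 1/(-225) = -1/225 ≈ -0.0044444)
L + (-134 - 16) = -1/225 + (-134 - 16) = -1/225 - 150 = -33751/225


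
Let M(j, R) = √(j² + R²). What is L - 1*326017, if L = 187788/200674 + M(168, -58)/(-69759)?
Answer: -32711473835/100337 - 2*√7897/69759 ≈ -3.2602e+5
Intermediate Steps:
M(j, R) = √(R² + j²)
L = 93894/100337 - 2*√7897/69759 (L = 187788/200674 + √((-58)² + 168²)/(-69759) = 187788*(1/200674) + √(3364 + 28224)*(-1/69759) = 93894/100337 + √31588*(-1/69759) = 93894/100337 + (2*√7897)*(-1/69759) = 93894/100337 - 2*√7897/69759 ≈ 0.93324)
L - 1*326017 = (93894/100337 - 2*√7897/69759) - 1*326017 = (93894/100337 - 2*√7897/69759) - 326017 = -32711473835/100337 - 2*√7897/69759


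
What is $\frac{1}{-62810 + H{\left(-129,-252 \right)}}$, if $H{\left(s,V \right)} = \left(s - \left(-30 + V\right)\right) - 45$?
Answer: $- \frac{1}{62702} \approx -1.5948 \cdot 10^{-5}$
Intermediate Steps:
$H{\left(s,V \right)} = -15 + s - V$ ($H{\left(s,V \right)} = \left(30 + s - V\right) - 45 = -15 + s - V$)
$\frac{1}{-62810 + H{\left(-129,-252 \right)}} = \frac{1}{-62810 - -108} = \frac{1}{-62810 + 108} = \frac{1}{-62702} = - \frac{1}{62702}$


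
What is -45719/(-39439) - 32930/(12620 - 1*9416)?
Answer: -6473273/709902 ≈ -9.1185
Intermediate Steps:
-45719/(-39439) - 32930/(12620 - 1*9416) = -45719*(-1/39439) - 32930/(12620 - 9416) = 45719/39439 - 32930/3204 = 45719/39439 - 32930*1/3204 = 45719/39439 - 185/18 = -6473273/709902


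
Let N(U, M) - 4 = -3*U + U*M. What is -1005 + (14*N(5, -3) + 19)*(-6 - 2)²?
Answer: -23085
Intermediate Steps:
N(U, M) = 4 - 3*U + M*U (N(U, M) = 4 + (-3*U + U*M) = 4 + (-3*U + M*U) = 4 - 3*U + M*U)
-1005 + (14*N(5, -3) + 19)*(-6 - 2)² = -1005 + (14*(4 - 3*5 - 3*5) + 19)*(-6 - 2)² = -1005 + (14*(4 - 15 - 15) + 19)*(-8)² = -1005 + (14*(-26) + 19)*64 = -1005 + (-364 + 19)*64 = -1005 - 345*64 = -1005 - 22080 = -23085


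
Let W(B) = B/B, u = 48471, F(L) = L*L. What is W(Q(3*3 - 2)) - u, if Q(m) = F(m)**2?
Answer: -48470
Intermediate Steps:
F(L) = L**2
Q(m) = m**4 (Q(m) = (m**2)**2 = m**4)
W(B) = 1
W(Q(3*3 - 2)) - u = 1 - 1*48471 = 1 - 48471 = -48470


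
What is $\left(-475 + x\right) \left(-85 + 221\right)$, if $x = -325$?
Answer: $-108800$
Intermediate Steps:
$\left(-475 + x\right) \left(-85 + 221\right) = \left(-475 - 325\right) \left(-85 + 221\right) = \left(-800\right) 136 = -108800$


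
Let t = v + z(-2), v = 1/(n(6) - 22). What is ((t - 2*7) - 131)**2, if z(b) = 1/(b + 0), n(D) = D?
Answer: 5424241/256 ≈ 21188.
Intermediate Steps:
z(b) = 1/b
v = -1/16 (v = 1/(6 - 22) = 1/(-16) = -1/16 ≈ -0.062500)
t = -9/16 (t = -1/16 + 1/(-2) = -1/16 - 1/2 = -9/16 ≈ -0.56250)
((t - 2*7) - 131)**2 = ((-9/16 - 2*7) - 131)**2 = ((-9/16 - 1*14) - 131)**2 = ((-9/16 - 14) - 131)**2 = (-233/16 - 131)**2 = (-2329/16)**2 = 5424241/256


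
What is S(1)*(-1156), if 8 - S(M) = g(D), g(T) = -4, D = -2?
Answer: -13872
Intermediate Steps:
S(M) = 12 (S(M) = 8 - 1*(-4) = 8 + 4 = 12)
S(1)*(-1156) = 12*(-1156) = -13872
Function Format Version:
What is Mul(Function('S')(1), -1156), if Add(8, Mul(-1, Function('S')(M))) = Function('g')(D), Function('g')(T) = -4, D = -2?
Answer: -13872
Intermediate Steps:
Function('S')(M) = 12 (Function('S')(M) = Add(8, Mul(-1, -4)) = Add(8, 4) = 12)
Mul(Function('S')(1), -1156) = Mul(12, -1156) = -13872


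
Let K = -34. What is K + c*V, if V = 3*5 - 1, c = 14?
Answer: 162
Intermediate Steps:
V = 14 (V = 15 - 1 = 14)
K + c*V = -34 + 14*14 = -34 + 196 = 162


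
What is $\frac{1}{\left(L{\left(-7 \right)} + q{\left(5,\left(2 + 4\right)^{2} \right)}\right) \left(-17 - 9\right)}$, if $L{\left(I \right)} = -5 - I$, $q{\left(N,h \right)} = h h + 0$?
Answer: $- \frac{1}{33748} \approx -2.9631 \cdot 10^{-5}$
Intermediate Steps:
$q{\left(N,h \right)} = h^{2}$ ($q{\left(N,h \right)} = h^{2} + 0 = h^{2}$)
$\frac{1}{\left(L{\left(-7 \right)} + q{\left(5,\left(2 + 4\right)^{2} \right)}\right) \left(-17 - 9\right)} = \frac{1}{\left(\left(-5 - -7\right) + \left(\left(2 + 4\right)^{2}\right)^{2}\right) \left(-17 - 9\right)} = \frac{1}{\left(\left(-5 + 7\right) + \left(6^{2}\right)^{2}\right) \left(-26\right)} = \frac{1}{\left(2 + 36^{2}\right) \left(-26\right)} = \frac{1}{\left(2 + 1296\right) \left(-26\right)} = \frac{1}{1298 \left(-26\right)} = \frac{1}{-33748} = - \frac{1}{33748}$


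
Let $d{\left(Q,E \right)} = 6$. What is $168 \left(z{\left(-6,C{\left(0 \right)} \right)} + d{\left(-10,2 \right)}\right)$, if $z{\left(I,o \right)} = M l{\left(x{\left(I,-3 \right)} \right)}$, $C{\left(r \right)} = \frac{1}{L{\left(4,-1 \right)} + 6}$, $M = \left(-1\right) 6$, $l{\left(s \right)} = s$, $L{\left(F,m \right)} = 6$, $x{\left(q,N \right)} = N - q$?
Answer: $-2016$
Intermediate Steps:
$M = -6$
$C{\left(r \right)} = \frac{1}{12}$ ($C{\left(r \right)} = \frac{1}{6 + 6} = \frac{1}{12}$)
$z{\left(I,o \right)} = 18 + 6 I$ ($z{\left(I,o \right)} = - 6 \left(-3 - I\right) = 18 + 6 I$)
$168 \left(z{\left(-6,C{\left(0 \right)} \right)} + d{\left(-10,2 \right)}\right) = 168 \left(\left(18 + 6 \left(-6\right)\right) + 6\right) = 168 \left(\left(18 - 36\right) + 6\right) = 168 \left(-18 + 6\right) = 168 \left(-12\right) = -2016$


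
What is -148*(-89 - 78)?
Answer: 24716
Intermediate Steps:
-148*(-89 - 78) = -148*(-167) = 24716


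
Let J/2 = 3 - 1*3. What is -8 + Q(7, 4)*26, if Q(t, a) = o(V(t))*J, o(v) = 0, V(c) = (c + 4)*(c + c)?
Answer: -8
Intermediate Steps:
V(c) = 2*c*(4 + c) (V(c) = (4 + c)*(2*c) = 2*c*(4 + c))
J = 0 (J = 2*(3 - 1*3) = 2*(3 - 3) = 2*0 = 0)
Q(t, a) = 0 (Q(t, a) = 0*0 = 0)
-8 + Q(7, 4)*26 = -8 + 0*26 = -8 + 0 = -8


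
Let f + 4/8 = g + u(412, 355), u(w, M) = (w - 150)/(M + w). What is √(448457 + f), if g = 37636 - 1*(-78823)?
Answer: √1329335102134/1534 ≈ 751.61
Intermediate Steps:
g = 116459 (g = 37636 + 78823 = 116459)
u(w, M) = (-150 + w)/(M + w)
f = 178647863/1534 (f = -½ + (116459 + (-150 + 412)/(355 + 412)) = -½ + (116459 + 262/767) = -½ + 89324315/767 = 178647863/1534 ≈ 1.1646e+5)
√(448457 + f) = √(448457 + 178647863/1534) = √(866580901/1534) = √1329335102134/1534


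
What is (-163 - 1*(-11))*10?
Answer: -1520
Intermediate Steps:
(-163 - 1*(-11))*10 = (-163 + 11)*10 = -152*10 = -1520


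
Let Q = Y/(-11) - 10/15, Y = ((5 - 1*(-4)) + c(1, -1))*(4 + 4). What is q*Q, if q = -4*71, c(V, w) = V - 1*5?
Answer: 40328/33 ≈ 1222.1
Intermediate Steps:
c(V, w) = -5 + V (c(V, w) = V - 5 = -5 + V)
Y = 40 (Y = ((5 - 1*(-4)) + (-5 + 1))*(4 + 4) = ((5 + 4) - 4)*8 = (9 - 4)*8 = 5*8 = 40)
q = -284
Q = -142/33 (Q = 40/(-11) - 10/15 = 40*(-1/11) - 10*1/15 = -40/11 - ⅔ = -142/33 ≈ -4.3030)
q*Q = -284*(-142/33) = 40328/33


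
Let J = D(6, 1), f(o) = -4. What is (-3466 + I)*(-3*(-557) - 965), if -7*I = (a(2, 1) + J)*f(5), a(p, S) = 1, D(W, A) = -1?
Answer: -2446996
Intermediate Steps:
J = -1
I = 0 (I = -(1 - 1)*(-4)/7 = -0*(-4) = -⅐*0 = 0)
(-3466 + I)*(-3*(-557) - 965) = (-3466 + 0)*(-3*(-557) - 965) = -3466*(1671 - 965) = -3466*706 = -2446996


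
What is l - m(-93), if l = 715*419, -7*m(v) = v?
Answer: 2097002/7 ≈ 2.9957e+5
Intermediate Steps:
m(v) = -v/7
l = 299585
l - m(-93) = 299585 - (-1)*(-93)/7 = 299585 - 1*93/7 = 299585 - 93/7 = 2097002/7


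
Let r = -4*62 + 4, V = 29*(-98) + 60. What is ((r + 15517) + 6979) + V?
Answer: 19470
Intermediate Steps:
V = -2782 (V = -2842 + 60 = -2782)
r = -244 (r = -248 + 4 = -244)
((r + 15517) + 6979) + V = ((-244 + 15517) + 6979) - 2782 = (15273 + 6979) - 2782 = 22252 - 2782 = 19470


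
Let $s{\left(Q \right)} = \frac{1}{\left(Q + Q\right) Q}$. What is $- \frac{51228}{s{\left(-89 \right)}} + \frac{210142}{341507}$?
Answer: $- \frac{277151363471690}{341507} \approx -8.1155 \cdot 10^{8}$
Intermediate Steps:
$s{\left(Q \right)} = \frac{1}{2 Q^{2}}$ ($s{\left(Q \right)} = \frac{1}{2 Q Q} = \frac{\frac{1}{2} \frac{1}{Q}}{Q} = \frac{1}{2 Q^{2}}$)
$- \frac{51228}{s{\left(-89 \right)}} + \frac{210142}{341507} = - \frac{51228}{\frac{1}{2} \cdot \frac{1}{7921}} + \frac{210142}{341507} = - \frac{51228}{\frac{1}{2} \cdot \frac{1}{7921}} + 210142 \cdot \frac{1}{341507} = - 51228 \frac{1}{\frac{1}{15842}} + \frac{210142}{341507} = \left(-51228\right) 15842 + \frac{210142}{341507} = -811553976 + \frac{210142}{341507} = - \frac{277151363471690}{341507}$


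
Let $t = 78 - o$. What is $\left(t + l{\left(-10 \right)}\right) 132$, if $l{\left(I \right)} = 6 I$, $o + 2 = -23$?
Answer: $5676$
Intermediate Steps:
$o = -25$ ($o = -2 - 23 = -25$)
$t = 103$ ($t = 78 - -25 = 78 + 25 = 103$)
$\left(t + l{\left(-10 \right)}\right) 132 = \left(103 + 6 \left(-10\right)\right) 132 = \left(103 - 60\right) 132 = 43 \cdot 132 = 5676$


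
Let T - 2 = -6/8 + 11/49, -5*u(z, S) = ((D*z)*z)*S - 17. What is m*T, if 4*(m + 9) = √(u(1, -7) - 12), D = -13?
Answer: -2601/196 + 289*I*√670/3920 ≈ -13.27 + 1.9083*I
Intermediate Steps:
u(z, S) = 17/5 + 13*S*z²/5 (u(z, S) = -(((-13*z)*z)*S - 17)/5 = -((-13*z²)*S - 17)/5 = -(-13*S*z² - 17)/5 = -(-17 - 13*S*z²)/5 = 17/5 + 13*S*z²/5)
m = -9 + I*√670/20 (m = -9 + √((17/5 + (13/5)*(-7)*1²) - 12)/4 = -9 + √((17/5 + (13/5)*(-7)*1) - 12)/4 = -9 + √((17/5 - 91/5) - 12)/4 = -9 + √(-74/5 - 12)/4 = -9 + √(-134/5)/4 = -9 + (I*√670/5)/4 = -9 + I*√670/20 ≈ -9.0 + 1.2942*I)
T = 289/196 (T = 2 + (-6/8 + 11/49) = 2 + (-6*⅛ + 11*(1/49)) = 2 + (-¾ + 11/49) = 2 - 103/196 = 289/196 ≈ 1.4745)
m*T = (-9 + I*√670/20)*(289/196) = -2601/196 + 289*I*√670/3920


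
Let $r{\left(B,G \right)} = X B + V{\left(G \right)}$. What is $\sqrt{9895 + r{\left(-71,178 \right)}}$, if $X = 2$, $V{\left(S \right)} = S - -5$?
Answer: $12 \sqrt{69} \approx 99.679$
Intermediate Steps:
$V{\left(S \right)} = 5 + S$ ($V{\left(S \right)} = S + 5 = 5 + S$)
$r{\left(B,G \right)} = 5 + G + 2 B$ ($r{\left(B,G \right)} = 2 B + \left(5 + G\right) = 5 + G + 2 B$)
$\sqrt{9895 + r{\left(-71,178 \right)}} = \sqrt{9895 + \left(5 + 178 + 2 \left(-71\right)\right)} = \sqrt{9895 + \left(5 + 178 - 142\right)} = \sqrt{9895 + 41} = \sqrt{9936} = 12 \sqrt{69}$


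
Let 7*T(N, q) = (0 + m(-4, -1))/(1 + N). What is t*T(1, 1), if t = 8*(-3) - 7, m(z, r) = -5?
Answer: 155/14 ≈ 11.071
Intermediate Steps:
t = -31 (t = -24 - 7 = -31)
T(N, q) = -5/(7*(1 + N)) (T(N, q) = ((0 - 5)/(1 + N))/7 = (-5/(1 + N))/7 = -5/(7*(1 + N)))
t*T(1, 1) = -(-155)/(7 + 7*1) = -(-155)/(7 + 7) = -(-155)/14 = -31*(-5/14) = 155/14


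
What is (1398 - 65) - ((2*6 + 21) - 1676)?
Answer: 2976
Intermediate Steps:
(1398 - 65) - ((2*6 + 21) - 1676) = 1333 - ((12 + 21) - 1676) = 1333 - (33 - 1676) = 1333 - 1*(-1643) = 1333 + 1643 = 2976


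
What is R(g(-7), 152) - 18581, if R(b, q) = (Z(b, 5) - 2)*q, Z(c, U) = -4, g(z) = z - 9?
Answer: -19493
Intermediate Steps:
g(z) = -9 + z
R(b, q) = -6*q (R(b, q) = (-4 - 2)*q = -6*q)
R(g(-7), 152) - 18581 = -6*152 - 18581 = -912 - 18581 = -19493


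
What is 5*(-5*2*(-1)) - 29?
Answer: 21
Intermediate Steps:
5*(-5*2*(-1)) - 29 = 5*(-10*(-1)) - 29 = 5*10 - 29 = 50 - 29 = 21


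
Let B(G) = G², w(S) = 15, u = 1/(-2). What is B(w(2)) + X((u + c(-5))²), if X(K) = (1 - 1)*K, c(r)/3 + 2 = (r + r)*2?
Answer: 225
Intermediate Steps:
u = -½ ≈ -0.50000
c(r) = -6 + 12*r (c(r) = -6 + 3*((r + r)*2) = -6 + 3*((2*r)*2) = -6 + 3*(4*r) = -6 + 12*r)
X(K) = 0 (X(K) = 0*K = 0)
B(w(2)) + X((u + c(-5))²) = 15² + 0 = 225 + 0 = 225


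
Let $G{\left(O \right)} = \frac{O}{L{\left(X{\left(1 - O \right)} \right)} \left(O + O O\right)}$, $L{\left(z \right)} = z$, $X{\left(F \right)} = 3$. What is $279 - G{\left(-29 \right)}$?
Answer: $\frac{23437}{84} \approx 279.01$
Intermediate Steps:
$G{\left(O \right)} = \frac{O}{3 O + 3 O^{2}}$ ($G{\left(O \right)} = \frac{O}{3 \left(O + O O\right)} = \frac{O}{3 \left(O + O^{2}\right)} = \frac{O}{3 O + 3 O^{2}}$)
$279 - G{\left(-29 \right)} = 279 - \frac{1}{3 \left(1 - 29\right)} = 279 - \frac{1}{3 \left(-28\right)} = 279 - \frac{1}{3} \left(- \frac{1}{28}\right) = 279 - - \frac{1}{84} = 279 + \frac{1}{84} = \frac{23437}{84}$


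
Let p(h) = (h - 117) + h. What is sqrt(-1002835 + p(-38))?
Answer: 2*I*sqrt(250757) ≈ 1001.5*I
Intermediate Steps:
p(h) = -117 + 2*h (p(h) = (-117 + h) + h = -117 + 2*h)
sqrt(-1002835 + p(-38)) = sqrt(-1002835 + (-117 + 2*(-38))) = sqrt(-1002835 + (-117 - 76)) = sqrt(-1002835 - 193) = sqrt(-1003028) = 2*I*sqrt(250757)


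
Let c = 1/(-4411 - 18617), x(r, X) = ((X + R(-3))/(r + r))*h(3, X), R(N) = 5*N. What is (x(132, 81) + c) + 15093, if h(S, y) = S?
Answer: 173789437/11514 ≈ 15094.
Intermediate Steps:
x(r, X) = 3*(-15 + X)/(2*r) (x(r, X) = ((X + 5*(-3))/(r + r))*3 = ((X - 15)/((2*r)))*3 = ((-15 + X)*(1/(2*r)))*3 = ((-15 + X)/(2*r))*3 = 3*(-15 + X)/(2*r))
c = -1/23028 (c = 1/(-23028) = -1/23028 ≈ -4.3425e-5)
(x(132, 81) + c) + 15093 = ((3/2)*(-15 + 81)/132 - 1/23028) + 15093 = ((3/2)*(1/132)*66 - 1/23028) + 15093 = (¾ - 1/23028) + 15093 = 8635/11514 + 15093 = 173789437/11514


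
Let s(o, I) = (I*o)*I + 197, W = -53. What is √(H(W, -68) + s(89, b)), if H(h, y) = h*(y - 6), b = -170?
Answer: √2576219 ≈ 1605.1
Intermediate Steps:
s(o, I) = 197 + o*I² (s(o, I) = o*I² + 197 = 197 + o*I²)
H(h, y) = h*(-6 + y)
√(H(W, -68) + s(89, b)) = √(-53*(-6 - 68) + (197 + 89*(-170)²)) = √(-53*(-74) + (197 + 89*28900)) = √(3922 + (197 + 2572100)) = √(3922 + 2572297) = √2576219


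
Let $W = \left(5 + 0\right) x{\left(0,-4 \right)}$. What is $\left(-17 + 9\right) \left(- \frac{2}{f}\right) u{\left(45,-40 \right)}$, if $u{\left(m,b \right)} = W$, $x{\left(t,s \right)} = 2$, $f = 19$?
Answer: $\frac{160}{19} \approx 8.4211$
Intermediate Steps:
$W = 10$ ($W = \left(5 + 0\right) 2 = 5 \cdot 2 = 10$)
$u{\left(m,b \right)} = 10$
$\left(-17 + 9\right) \left(- \frac{2}{f}\right) u{\left(45,-40 \right)} = \left(-17 + 9\right) \left(- \frac{2}{19}\right) 10 = - 8 \left(\left(-2\right) \frac{1}{19}\right) 10 = \left(-8\right) \left(- \frac{2}{19}\right) 10 = \frac{16}{19} \cdot 10 = \frac{160}{19}$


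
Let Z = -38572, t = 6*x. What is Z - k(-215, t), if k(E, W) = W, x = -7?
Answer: -38530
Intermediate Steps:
t = -42 (t = 6*(-7) = -42)
Z - k(-215, t) = -38572 - 1*(-42) = -38572 + 42 = -38530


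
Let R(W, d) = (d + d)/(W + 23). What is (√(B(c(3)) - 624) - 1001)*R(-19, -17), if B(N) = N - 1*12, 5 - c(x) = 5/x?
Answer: 17017/2 - 17*I*√5694/6 ≈ 8508.5 - 213.8*I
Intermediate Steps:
c(x) = 5 - 5/x
B(N) = -12 + N (B(N) = N - 12 = -12 + N)
R(W, d) = 2*d/(23 + W) (R(W, d) = (2*d)/(23 + W) = 2*d/(23 + W))
(√(B(c(3)) - 624) - 1001)*R(-19, -17) = (√((-12 + (5 - 5/3)) - 624) - 1001)*(2*(-17)/(23 - 19)) = (√((-12 + (5 - 5*⅓)) - 624) - 1001)*(2*(-17)/4) = (√((-12 + (5 - 5/3)) - 624) - 1001)*(2*(-17)*(¼)) = (√((-12 + 10/3) - 624) - 1001)*(-17/2) = (√(-26/3 - 624) - 1001)*(-17/2) = (√(-1898/3) - 1001)*(-17/2) = (I*√5694/3 - 1001)*(-17/2) = (-1001 + I*√5694/3)*(-17/2) = 17017/2 - 17*I*√5694/6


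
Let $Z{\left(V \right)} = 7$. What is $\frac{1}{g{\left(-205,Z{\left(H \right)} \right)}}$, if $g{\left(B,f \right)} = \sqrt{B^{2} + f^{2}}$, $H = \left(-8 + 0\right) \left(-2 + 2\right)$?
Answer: $\frac{\sqrt{42074}}{42074} \approx 0.0048752$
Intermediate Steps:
$H = 0$ ($H = \left(-8\right) 0 = 0$)
$\frac{1}{g{\left(-205,Z{\left(H \right)} \right)}} = \frac{1}{\sqrt{\left(-205\right)^{2} + 7^{2}}} = \frac{1}{\sqrt{42025 + 49}} = \frac{1}{\sqrt{42074}} = \frac{\sqrt{42074}}{42074}$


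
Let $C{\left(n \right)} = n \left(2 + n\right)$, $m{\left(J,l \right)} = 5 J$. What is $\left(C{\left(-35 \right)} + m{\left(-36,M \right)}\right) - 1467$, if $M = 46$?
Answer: $-492$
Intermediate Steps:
$\left(C{\left(-35 \right)} + m{\left(-36,M \right)}\right) - 1467 = \left(- 35 \left(2 - 35\right) + 5 \left(-36\right)\right) - 1467 = \left(\left(-35\right) \left(-33\right) - 180\right) - 1467 = \left(1155 - 180\right) - 1467 = 975 - 1467 = -492$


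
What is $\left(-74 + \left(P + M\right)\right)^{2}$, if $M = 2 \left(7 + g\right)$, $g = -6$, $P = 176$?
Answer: $10816$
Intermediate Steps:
$M = 2$ ($M = 2 \left(7 - 6\right) = 2 \cdot 1 = 2$)
$\left(-74 + \left(P + M\right)\right)^{2} = \left(-74 + \left(176 + 2\right)\right)^{2} = \left(-74 + 178\right)^{2} = 104^{2} = 10816$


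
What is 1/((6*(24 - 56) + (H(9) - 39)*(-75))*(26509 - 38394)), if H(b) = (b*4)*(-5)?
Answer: -1/192929205 ≈ -5.1832e-9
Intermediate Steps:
H(b) = -20*b (H(b) = (4*b)*(-5) = -20*b)
1/((6*(24 - 56) + (H(9) - 39)*(-75))*(26509 - 38394)) = 1/((6*(24 - 56) + (-20*9 - 39)*(-75))*(26509 - 38394)) = 1/((6*(-32) + (-180 - 39)*(-75))*(-11885)) = 1/((-192 - 219*(-75))*(-11885)) = 1/((-192 + 16425)*(-11885)) = 1/(16233*(-11885)) = 1/(-192929205) = -1/192929205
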